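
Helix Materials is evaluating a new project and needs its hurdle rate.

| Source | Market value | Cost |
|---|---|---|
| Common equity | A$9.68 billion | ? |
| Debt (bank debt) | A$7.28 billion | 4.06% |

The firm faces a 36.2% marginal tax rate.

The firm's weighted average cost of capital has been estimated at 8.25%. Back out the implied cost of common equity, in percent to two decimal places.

Total capital V = 9.68 + 7.28 = 16.96.
Equity weight = 9.68/16.96 = 0.5708.
Bank debt weight = 7.28/16.96 = 0.4292.
Debt contribution = 0.4292 × 4.06% × (1 − 36.2%) = 1.1119%.
Required equity contribution = 8.25% − 1.1119% = 7.1381%.
Re = 7.1381% / 0.5708 = 12.5065%.

12.51%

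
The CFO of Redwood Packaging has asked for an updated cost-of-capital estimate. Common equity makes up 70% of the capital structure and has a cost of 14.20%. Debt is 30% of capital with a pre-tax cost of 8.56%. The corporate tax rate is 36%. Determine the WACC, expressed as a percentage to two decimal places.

After-tax cost of debt = 8.56% × (1 − 36%) = 5.4784%.
WACC = 0.700 × 14.2000% + 0.300 × 5.4784% = 11.5835%.

11.58%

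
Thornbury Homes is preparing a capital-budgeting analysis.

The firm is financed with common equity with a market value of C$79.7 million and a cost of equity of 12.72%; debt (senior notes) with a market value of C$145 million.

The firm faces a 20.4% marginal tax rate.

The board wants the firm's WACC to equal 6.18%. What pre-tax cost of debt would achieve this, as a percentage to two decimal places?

Total capital V = 79.7 + 145 = 224.7.
Equity weight = 79.7/224.7 = 0.3547.
Senior notes weight = 145/224.7 = 0.6453.
Equity contribution = 0.3547 × 12.72% = 4.5117%.
Remaining for debt = 6.18% − 4.5117% = 1.6683%.
Rd × (1 − 20.4%) × 0.6453 = 1.6683%  ⇒  Rd = 3.2478%.

3.25%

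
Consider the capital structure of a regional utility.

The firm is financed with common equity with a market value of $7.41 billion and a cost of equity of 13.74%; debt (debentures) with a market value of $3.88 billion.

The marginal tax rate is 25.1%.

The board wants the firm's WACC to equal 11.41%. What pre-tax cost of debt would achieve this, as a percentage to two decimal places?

Total capital V = 7.41 + 3.88 = 11.29.
Equity weight = 7.41/11.29 = 0.6563.
Debentures weight = 3.88/11.29 = 0.3437.
Equity contribution = 0.6563 × 13.74% = 9.0180%.
Remaining for debt = 11.41% − 9.0180% = 2.3920%.
Rd × (1 − 25.1%) × 0.3437 = 2.3920%  ⇒  Rd = 9.2926%.

9.29%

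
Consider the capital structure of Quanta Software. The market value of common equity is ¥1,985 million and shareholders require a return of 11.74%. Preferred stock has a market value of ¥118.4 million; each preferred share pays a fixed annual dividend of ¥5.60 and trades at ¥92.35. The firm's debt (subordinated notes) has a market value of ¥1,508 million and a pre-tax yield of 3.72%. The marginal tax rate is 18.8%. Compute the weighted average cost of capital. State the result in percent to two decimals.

Cost of preferred: Rp = 5.6 / 92.35 = 6.0639%.
Total capital V = 1985 + 118.4 + 1508 = 3611.4.
Equity: weight = 1985/3611.4 = 0.5496; cost = 11.74%.
Preferred: weight = 118.4/3611.4 = 0.0328; cost = 6.0639%.
Subordinated notes: weight = 1508/3611.4 = 0.4176; after-tax cost = 3.72% × (1 − 18.8%) = 3.0206%.
WACC = 0.5496 × 11.7400% + 0.0328 × 6.0639% + 0.4176 × 3.0206% = 7.9130%.

7.91%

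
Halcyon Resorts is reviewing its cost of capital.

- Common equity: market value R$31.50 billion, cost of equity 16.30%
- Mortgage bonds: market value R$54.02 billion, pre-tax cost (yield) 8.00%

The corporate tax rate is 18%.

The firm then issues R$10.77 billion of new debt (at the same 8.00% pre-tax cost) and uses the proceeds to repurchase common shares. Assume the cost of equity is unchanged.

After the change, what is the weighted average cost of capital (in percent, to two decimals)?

8.92%

After the change:
Total capital V = 20.73 + 64.79 = 85.52.
Equity: weight = 20.73/85.52 = 0.2424; cost = 16.3%.
Mortgage bonds: weight = 64.79/85.52 = 0.7576; after-tax cost = 8% × (1 − 18%) = 6.5600%.
WACC = 0.2424 × 16.3000% + 0.7576 × 6.5600% = 8.9210%.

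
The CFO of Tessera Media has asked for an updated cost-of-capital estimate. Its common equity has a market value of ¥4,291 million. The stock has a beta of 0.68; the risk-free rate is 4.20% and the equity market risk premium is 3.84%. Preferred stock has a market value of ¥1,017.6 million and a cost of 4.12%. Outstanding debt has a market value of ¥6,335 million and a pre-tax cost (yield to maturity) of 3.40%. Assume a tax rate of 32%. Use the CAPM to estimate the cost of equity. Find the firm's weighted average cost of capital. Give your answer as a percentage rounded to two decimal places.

4.13%

Cost of equity via CAPM: Re = 4.2% + 0.68 × 3.84% = 6.8112%.
Total capital V = 4291 + 1017.6 + 6335 = 11643.6.
Equity: weight = 4291/11643.6 = 0.3685; cost = 6.8112%.
Preferred: weight = 1017.6/11643.6 = 0.0874; cost = 4.12%.
Debt: weight = 6335/11643.6 = 0.5441; after-tax cost = 3.4% × (1 − 32%) = 2.3120%.
WACC = 0.3685 × 6.8112% + 0.0874 × 4.1200% + 0.5441 × 2.3120% = 4.1281%.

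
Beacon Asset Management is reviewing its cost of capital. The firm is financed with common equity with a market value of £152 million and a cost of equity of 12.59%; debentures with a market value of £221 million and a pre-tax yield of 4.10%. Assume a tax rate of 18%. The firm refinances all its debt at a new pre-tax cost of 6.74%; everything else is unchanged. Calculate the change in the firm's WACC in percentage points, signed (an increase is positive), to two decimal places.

Current WACC:
Total capital V = 152 + 221 = 373.
Equity: weight = 152/373 = 0.4075; cost = 12.59%.
Debentures: weight = 221/373 = 0.5925; after-tax cost = 4.1% × (1 − 18%) = 3.3620%.
WACC = 0.4075 × 12.5900% + 0.5925 × 3.3620% = 7.1225%.
After the change:
Total capital V = 152 + 221 = 373.
Equity: weight = 152/373 = 0.4075; cost = 12.59%.
Debentures: weight = 221/373 = 0.5925; after-tax cost = 6.74% × (1 − 18%) = 5.5268%.
WACC = 0.4075 × 12.5900% + 0.5925 × 5.5268% = 8.4051%.
Change in WACC = 8.4051% − 7.1225% = 1.2826 pp.

+1.28 pp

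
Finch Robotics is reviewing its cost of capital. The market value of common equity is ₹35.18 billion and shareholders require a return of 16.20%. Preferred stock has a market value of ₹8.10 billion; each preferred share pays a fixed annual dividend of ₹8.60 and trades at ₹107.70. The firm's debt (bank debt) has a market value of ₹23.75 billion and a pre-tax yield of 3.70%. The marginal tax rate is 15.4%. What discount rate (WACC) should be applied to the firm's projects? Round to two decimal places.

Cost of preferred: Rp = 8.6 / 107.7 = 7.9851%.
Total capital V = 35.18 + 8.1 + 23.75 = 67.03.
Equity: weight = 35.18/67.03 = 0.5248; cost = 16.2%.
Preferred: weight = 8.1/67.03 = 0.1208; cost = 7.9851%.
Bank debt: weight = 23.75/67.03 = 0.3543; after-tax cost = 3.7% × (1 − 15.4%) = 3.1302%.
WACC = 0.5248 × 16.2000% + 0.1208 × 7.9851% + 0.3543 × 3.1302% = 10.5764%.

10.58%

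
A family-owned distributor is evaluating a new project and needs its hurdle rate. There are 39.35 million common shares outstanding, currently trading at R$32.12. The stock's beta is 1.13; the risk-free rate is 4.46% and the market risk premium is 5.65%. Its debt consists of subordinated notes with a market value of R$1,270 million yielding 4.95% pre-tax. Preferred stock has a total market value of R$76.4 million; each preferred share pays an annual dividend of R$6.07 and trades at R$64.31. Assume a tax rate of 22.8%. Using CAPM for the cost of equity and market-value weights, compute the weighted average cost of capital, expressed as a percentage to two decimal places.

Cost of equity via CAPM: Re = 4.46% + 1.13 × 5.65% = 10.8445%.
Cost of preferred: Rp = 6.07 / 64.31 = 9.4387%.
Market value of equity E = 32.12 × 39.35m = 1263.922m.
Total capital V = 1263.922 + 76.4 + 1270 = 2610.322.
Equity: weight = 1263.922/2610.322 = 0.4842; cost = 10.8445%.
Preferred: weight = 76.4/2610.322 = 0.0293; cost = 9.4387%.
Subordinated notes: weight = 1270/2610.322 = 0.4865; after-tax cost = 4.95% × (1 − 22.8%) = 3.8214%.
WACC = 0.4842 × 10.8445% + 0.0293 × 9.4387% + 0.4865 × 3.8214% = 7.3864%.

7.39%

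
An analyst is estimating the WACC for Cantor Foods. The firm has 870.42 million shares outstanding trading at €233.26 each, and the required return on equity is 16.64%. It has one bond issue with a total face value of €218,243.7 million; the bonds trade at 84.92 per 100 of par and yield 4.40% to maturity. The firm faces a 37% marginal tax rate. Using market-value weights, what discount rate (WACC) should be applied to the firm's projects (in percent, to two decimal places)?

Market value of equity E = 233.26 × 870.42m = 203034.1692m. Market value of debt D = 218243.7m × 84.92/100 = 185332.55004m.
Total capital V = 203034.1692 + 185332.55004 = 388366.71924.
Equity: weight = 203034.1692/388366.71924 = 0.5228; cost = 16.64%.
Bonds outstanding: weight = 185332.55004/388366.71924 = 0.4772; after-tax cost = 4.4% × (1 − 37%) = 2.7720%.
WACC = 0.5228 × 16.6400% + 0.4772 × 2.7720% = 10.0220%.

10.02%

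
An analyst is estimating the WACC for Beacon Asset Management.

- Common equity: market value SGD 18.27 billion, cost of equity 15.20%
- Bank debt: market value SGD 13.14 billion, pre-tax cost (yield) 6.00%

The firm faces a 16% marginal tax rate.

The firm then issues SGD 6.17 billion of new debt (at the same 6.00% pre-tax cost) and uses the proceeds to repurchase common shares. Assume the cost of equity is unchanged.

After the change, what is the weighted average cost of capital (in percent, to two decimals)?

After the change:
Total capital V = 12.1 + 19.31 = 31.41.
Equity: weight = 12.1/31.41 = 0.3852; cost = 15.2%.
Bank debt: weight = 19.31/31.41 = 0.6148; after-tax cost = 6% × (1 − 16%) = 5.0400%.
WACC = 0.3852 × 15.2000% + 0.6148 × 5.0400% = 8.9539%.

8.95%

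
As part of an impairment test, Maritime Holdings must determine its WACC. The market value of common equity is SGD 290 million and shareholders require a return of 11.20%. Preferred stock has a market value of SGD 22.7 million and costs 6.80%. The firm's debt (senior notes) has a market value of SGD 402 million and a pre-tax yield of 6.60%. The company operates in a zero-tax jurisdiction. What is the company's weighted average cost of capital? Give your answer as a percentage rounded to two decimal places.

Total capital V = 290 + 22.7 + 402 = 714.7.
Equity: weight = 290/714.7 = 0.4058; cost = 11.2%.
Preferred: weight = 22.7/714.7 = 0.0318; cost = 6.8%.
Senior notes: weight = 402/714.7 = 0.5625; after-tax cost = 6.6% × (1 − 0%) = 6.6000%.
WACC = 0.4058 × 11.2000% + 0.0318 × 6.8000% + 0.5625 × 6.6000% = 8.4729%.

8.47%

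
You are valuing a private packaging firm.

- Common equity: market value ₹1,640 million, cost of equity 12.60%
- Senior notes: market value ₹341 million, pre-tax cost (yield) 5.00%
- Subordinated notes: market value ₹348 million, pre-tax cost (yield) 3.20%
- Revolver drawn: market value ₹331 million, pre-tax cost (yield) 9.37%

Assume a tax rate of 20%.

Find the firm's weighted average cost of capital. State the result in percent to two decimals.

Total capital V = 1640 + 341 + 348 + 331 = 2660.
Equity: weight = 1640/2660 = 0.6165; cost = 12.6%.
Senior notes: weight = 341/2660 = 0.1282; after-tax cost = 5% × (1 − 20%) = 4.0000%.
Subordinated notes: weight = 348/2660 = 0.1308; after-tax cost = 3.2% × (1 − 20%) = 2.5600%.
Revolver drawn: weight = 331/2660 = 0.1244; after-tax cost = 9.37% × (1 − 20%) = 7.4960%.
WACC = 0.6165 × 12.6000% + 0.1282 × 4.0000% + 0.1308 × 2.5600% + 0.1244 × 7.4960% = 9.5489%.

9.55%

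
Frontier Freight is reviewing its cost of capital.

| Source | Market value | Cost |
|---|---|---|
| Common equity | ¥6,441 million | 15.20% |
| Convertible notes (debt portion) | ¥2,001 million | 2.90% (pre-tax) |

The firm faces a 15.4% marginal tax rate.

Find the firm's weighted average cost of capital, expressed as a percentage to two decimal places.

Total capital V = 6441 + 2001 = 8442.
Equity: weight = 6441/8442 = 0.7630; cost = 15.2%.
Convertible notes (debt portion): weight = 2001/8442 = 0.2370; after-tax cost = 2.9% × (1 − 15.4%) = 2.4534%.
WACC = 0.7630 × 15.2000% + 0.2370 × 2.4534% = 12.1787%.

12.18%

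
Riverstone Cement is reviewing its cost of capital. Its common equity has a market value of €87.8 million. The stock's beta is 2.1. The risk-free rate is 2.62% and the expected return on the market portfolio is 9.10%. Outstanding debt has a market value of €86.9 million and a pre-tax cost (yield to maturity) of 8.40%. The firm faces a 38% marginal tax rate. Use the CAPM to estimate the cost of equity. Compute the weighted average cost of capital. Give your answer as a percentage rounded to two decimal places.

10.75%

Market risk premium = 9.1% − 2.62% = 6.48%.
Cost of equity via CAPM: Re = 2.62% + 2.1 × 6.48% = 16.2280%.
Total capital V = 87.8 + 86.9 = 174.7.
Equity: weight = 87.8/174.7 = 0.5026; cost = 16.228%.
Debt: weight = 86.9/174.7 = 0.4974; after-tax cost = 8.4% × (1 − 38%) = 5.2080%.
WACC = 0.5026 × 16.2280% + 0.4974 × 5.2080% = 10.7464%.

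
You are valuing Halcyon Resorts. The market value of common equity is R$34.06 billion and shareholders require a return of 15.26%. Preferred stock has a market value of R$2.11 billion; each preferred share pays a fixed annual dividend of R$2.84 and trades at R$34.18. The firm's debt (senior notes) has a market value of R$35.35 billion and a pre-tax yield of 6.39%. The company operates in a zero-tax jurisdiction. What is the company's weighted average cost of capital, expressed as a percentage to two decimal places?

Cost of preferred: Rp = 2.84 / 34.18 = 8.3090%.
Total capital V = 34.06 + 2.11 + 35.35 = 71.52.
Equity: weight = 34.06/71.52 = 0.4762; cost = 15.26%.
Preferred: weight = 2.11/71.52 = 0.0295; cost = 8.309%.
Senior notes: weight = 35.35/71.52 = 0.4943; after-tax cost = 6.39% × (1 − 0%) = 6.3900%.
WACC = 0.4762 × 15.2600% + 0.0295 × 8.3090% + 0.4943 × 6.3900% = 10.6708%.

10.67%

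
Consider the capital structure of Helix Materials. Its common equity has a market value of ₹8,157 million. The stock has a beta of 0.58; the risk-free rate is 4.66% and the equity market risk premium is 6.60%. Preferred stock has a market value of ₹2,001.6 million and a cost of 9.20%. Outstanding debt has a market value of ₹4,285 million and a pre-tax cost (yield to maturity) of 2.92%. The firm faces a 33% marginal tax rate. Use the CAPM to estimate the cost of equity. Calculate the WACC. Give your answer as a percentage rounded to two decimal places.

6.65%

Cost of equity via CAPM: Re = 4.66% + 0.58 × 6.6% = 8.4880%.
Total capital V = 8157 + 2001.6 + 4285 = 14443.6.
Equity: weight = 8157/14443.6 = 0.5647; cost = 8.488%.
Preferred: weight = 2001.6/14443.6 = 0.1386; cost = 9.2%.
Debt: weight = 4285/14443.6 = 0.2967; after-tax cost = 2.92% × (1 − 33%) = 1.9564%.
WACC = 0.5647 × 8.4880% + 0.1386 × 9.2000% + 0.2967 × 1.9564% = 6.6489%.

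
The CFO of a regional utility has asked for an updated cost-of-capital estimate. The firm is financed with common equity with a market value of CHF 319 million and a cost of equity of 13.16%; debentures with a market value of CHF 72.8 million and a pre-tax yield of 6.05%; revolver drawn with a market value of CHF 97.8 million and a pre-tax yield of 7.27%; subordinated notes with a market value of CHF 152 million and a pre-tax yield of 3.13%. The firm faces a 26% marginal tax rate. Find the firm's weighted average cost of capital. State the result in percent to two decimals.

8.42%

Total capital V = 319 + 72.8 + 97.8 + 152 = 641.6.
Equity: weight = 319/641.6 = 0.4972; cost = 13.16%.
Debentures: weight = 72.8/641.6 = 0.1135; after-tax cost = 6.05% × (1 − 26%) = 4.4770%.
Revolver drawn: weight = 97.8/641.6 = 0.1524; after-tax cost = 7.27% × (1 − 26%) = 5.3798%.
Subordinated notes: weight = 152/641.6 = 0.2369; after-tax cost = 3.13% × (1 − 26%) = 2.3162%.
WACC = 0.4972 × 13.1600% + 0.1135 × 4.4770% + 0.1524 × 5.3798% + 0.2369 × 2.3162% = 8.4198%.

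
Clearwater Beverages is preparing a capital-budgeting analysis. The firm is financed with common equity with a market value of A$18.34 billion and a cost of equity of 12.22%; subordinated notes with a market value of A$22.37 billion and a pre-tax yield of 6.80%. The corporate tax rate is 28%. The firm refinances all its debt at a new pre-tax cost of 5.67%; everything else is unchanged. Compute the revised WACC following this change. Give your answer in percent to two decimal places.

After the change:
Total capital V = 18.34 + 22.37 = 40.71.
Equity: weight = 18.34/40.71 = 0.4505; cost = 12.22%.
Subordinated notes: weight = 22.37/40.71 = 0.5495; after-tax cost = 5.67% × (1 − 28%) = 4.0824%.
WACC = 0.4505 × 12.2200% + 0.5495 × 4.0824% = 7.7484%.

7.75%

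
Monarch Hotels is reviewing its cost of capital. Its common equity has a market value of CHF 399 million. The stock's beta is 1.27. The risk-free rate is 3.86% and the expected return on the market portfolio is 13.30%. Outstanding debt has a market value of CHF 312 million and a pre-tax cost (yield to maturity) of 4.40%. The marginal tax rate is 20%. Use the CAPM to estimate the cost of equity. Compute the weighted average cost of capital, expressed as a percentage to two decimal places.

Market risk premium = 13.3% − 3.86% = 9.44%.
Cost of equity via CAPM: Re = 3.86% + 1.27 × 9.44% = 15.8488%.
Total capital V = 399 + 312 = 711.
Equity: weight = 399/711 = 0.5612; cost = 15.8488%.
Debt: weight = 312/711 = 0.4388; after-tax cost = 4.4% × (1 − 20%) = 3.5200%.
WACC = 0.5612 × 15.8488% + 0.4388 × 3.5200% = 10.4387%.

10.44%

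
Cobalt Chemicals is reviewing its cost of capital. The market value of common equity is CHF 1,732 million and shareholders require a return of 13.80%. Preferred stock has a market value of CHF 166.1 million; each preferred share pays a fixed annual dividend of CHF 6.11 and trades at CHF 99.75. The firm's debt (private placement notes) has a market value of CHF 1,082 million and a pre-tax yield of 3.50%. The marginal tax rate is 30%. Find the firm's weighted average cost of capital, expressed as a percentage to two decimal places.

9.25%

Cost of preferred: Rp = 6.11 / 99.75 = 6.1253%.
Total capital V = 1732 + 166.1 + 1082 = 2980.1.
Equity: weight = 1732/2980.1 = 0.5812; cost = 13.8%.
Preferred: weight = 166.1/2980.1 = 0.0557; cost = 6.1253%.
Private placement notes: weight = 1082/2980.1 = 0.3631; after-tax cost = 3.5% × (1 − 30%) = 2.4500%.
WACC = 0.5812 × 13.8000% + 0.0557 × 6.1253% + 0.3631 × 2.4500% = 9.2513%.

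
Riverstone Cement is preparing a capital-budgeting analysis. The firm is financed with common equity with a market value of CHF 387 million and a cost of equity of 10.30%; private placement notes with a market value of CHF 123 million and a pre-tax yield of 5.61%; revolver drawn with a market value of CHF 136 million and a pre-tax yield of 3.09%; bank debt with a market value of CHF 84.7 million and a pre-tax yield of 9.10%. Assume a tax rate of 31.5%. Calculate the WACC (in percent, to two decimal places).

Total capital V = 387 + 123 + 136 + 84.7 = 730.7.
Equity: weight = 387/730.7 = 0.5296; cost = 10.3%.
Private placement notes: weight = 123/730.7 = 0.1683; after-tax cost = 5.61% × (1 − 31.5%) = 3.8429%.
Revolver drawn: weight = 136/730.7 = 0.1861; after-tax cost = 3.09% × (1 − 31.5%) = 2.1166%.
Bank debt: weight = 84.7/730.7 = 0.1159; after-tax cost = 9.1% × (1 − 31.5%) = 6.2335%.
WACC = 0.5296 × 10.3000% + 0.1683 × 3.8429% + 0.1861 × 2.1166% + 0.1159 × 6.2335% = 7.2186%.

7.22%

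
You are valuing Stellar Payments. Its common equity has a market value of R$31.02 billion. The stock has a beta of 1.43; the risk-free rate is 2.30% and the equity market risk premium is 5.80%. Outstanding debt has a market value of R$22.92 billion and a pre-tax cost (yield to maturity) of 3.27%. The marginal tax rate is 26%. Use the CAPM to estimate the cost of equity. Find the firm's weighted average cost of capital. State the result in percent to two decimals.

7.12%

Cost of equity via CAPM: Re = 2.3% + 1.43 × 5.8% = 10.5940%.
Total capital V = 31.02 + 22.92 = 53.94.
Equity: weight = 31.02/53.94 = 0.5751; cost = 10.594%.
Debt: weight = 22.92/53.94 = 0.4249; after-tax cost = 3.27% × (1 − 26%) = 2.4198%.
WACC = 0.5751 × 10.5940% + 0.4249 × 2.4198% = 7.1206%.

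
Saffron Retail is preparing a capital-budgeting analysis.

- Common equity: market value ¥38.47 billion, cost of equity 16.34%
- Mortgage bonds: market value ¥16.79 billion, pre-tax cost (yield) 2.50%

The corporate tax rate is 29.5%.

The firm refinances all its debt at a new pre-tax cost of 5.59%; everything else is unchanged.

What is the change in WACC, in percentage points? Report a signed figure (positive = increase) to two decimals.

+0.66 pp

Current WACC:
Total capital V = 38.47 + 16.79 = 55.26.
Equity: weight = 38.47/55.26 = 0.6962; cost = 16.34%.
Mortgage bonds: weight = 16.79/55.26 = 0.3038; after-tax cost = 2.5% × (1 − 29.5%) = 1.7625%.
WACC = 0.6962 × 16.3400% + 0.3038 × 1.7625% = 11.9108%.
After the change:
Total capital V = 38.47 + 16.79 = 55.26.
Equity: weight = 38.47/55.26 = 0.6962; cost = 16.34%.
Mortgage bonds: weight = 16.79/55.26 = 0.3038; after-tax cost = 5.59% × (1 − 29.5%) = 3.9410%.
WACC = 0.6962 × 16.3400% + 0.3038 × 3.9410% = 12.5727%.
Change in WACC = 12.5727% − 11.9108% = 0.6619 pp.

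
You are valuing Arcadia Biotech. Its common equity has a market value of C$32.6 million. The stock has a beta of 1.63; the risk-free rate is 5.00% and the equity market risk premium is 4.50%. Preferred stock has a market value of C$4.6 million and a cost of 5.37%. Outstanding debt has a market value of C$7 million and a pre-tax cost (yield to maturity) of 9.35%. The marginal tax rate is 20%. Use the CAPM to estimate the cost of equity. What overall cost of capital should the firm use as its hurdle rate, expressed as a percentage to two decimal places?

Cost of equity via CAPM: Re = 5.0% + 1.63 × 4.5% = 12.3350%.
Total capital V = 32.6 + 4.6 + 7 = 44.2.
Equity: weight = 32.6/44.2 = 0.7376; cost = 12.335%.
Preferred: weight = 4.6/44.2 = 0.1041; cost = 5.37%.
Debt: weight = 7/44.2 = 0.1584; after-tax cost = 9.35% × (1 − 20%) = 7.4800%.
WACC = 0.7376 × 12.3350% + 0.1041 × 5.3700% + 0.1584 × 7.4800% = 10.8412%.

10.84%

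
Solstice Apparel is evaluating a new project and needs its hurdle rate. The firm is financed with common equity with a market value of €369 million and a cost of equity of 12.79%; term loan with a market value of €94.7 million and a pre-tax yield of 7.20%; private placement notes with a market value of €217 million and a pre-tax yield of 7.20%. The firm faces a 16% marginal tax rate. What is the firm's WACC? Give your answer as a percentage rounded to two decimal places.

Total capital V = 369 + 94.7 + 217 = 680.7.
Equity: weight = 369/680.7 = 0.5421; cost = 12.79%.
Term loan: weight = 94.7/680.7 = 0.1391; after-tax cost = 7.2% × (1 − 16%) = 6.0480%.
Private placement notes: weight = 217/680.7 = 0.3188; after-tax cost = 7.2% × (1 − 16%) = 6.0480%.
WACC = 0.5421 × 12.7900% + 0.1391 × 6.0480% + 0.3188 × 6.0480% = 9.7028%.

9.70%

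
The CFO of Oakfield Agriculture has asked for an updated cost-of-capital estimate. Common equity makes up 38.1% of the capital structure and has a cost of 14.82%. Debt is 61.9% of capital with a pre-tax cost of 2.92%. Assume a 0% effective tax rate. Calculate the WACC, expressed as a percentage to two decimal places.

After-tax cost of debt = 2.92% × (1 − 0%) = 2.9200%.
WACC = 0.381 × 14.8200% + 0.619 × 2.9200% = 7.4539%.

7.45%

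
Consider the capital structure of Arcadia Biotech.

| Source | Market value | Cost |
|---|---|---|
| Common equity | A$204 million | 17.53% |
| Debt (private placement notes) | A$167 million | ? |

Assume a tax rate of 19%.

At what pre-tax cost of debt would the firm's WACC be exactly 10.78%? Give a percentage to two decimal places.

3.13%

Total capital V = 204 + 167 = 371.
Equity weight = 204/371 = 0.5499.
Private placement notes weight = 167/371 = 0.4501.
Equity contribution = 0.5499 × 17.53% = 9.6391%.
Remaining for debt = 10.78% − 9.6391% = 1.1409%.
Rd × (1 − 19%) × 0.4501 = 1.1409%  ⇒  Rd = 3.1290%.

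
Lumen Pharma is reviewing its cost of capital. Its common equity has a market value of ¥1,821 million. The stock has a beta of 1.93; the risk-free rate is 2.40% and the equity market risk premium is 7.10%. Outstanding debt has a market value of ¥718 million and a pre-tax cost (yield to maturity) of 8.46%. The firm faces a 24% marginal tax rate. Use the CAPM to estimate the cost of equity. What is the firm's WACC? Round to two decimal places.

13.37%

Cost of equity via CAPM: Re = 2.4% + 1.93 × 7.1% = 16.1030%.
Total capital V = 1821 + 718 = 2539.
Equity: weight = 1821/2539 = 0.7172; cost = 16.103%.
Debt: weight = 718/2539 = 0.2828; after-tax cost = 8.46% × (1 − 24%) = 6.4296%.
WACC = 0.7172 × 16.1030% + 0.2828 × 6.4296% = 13.3675%.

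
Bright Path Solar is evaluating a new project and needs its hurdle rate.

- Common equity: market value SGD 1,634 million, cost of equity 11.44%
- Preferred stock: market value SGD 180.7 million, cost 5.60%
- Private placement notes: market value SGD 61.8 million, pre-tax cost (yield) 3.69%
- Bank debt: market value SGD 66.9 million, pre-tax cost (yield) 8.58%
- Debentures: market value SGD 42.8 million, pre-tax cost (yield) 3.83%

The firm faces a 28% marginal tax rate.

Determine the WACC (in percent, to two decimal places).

10.27%

Total capital V = 1634 + 180.7 + 61.8 + 66.9 + 42.8 = 1986.2.
Equity: weight = 1634/1986.2 = 0.8227; cost = 11.44%.
Preferred: weight = 180.7/1986.2 = 0.0910; cost = 5.6%.
Private placement notes: weight = 61.8/1986.2 = 0.0311; after-tax cost = 3.69% × (1 − 28%) = 2.6568%.
Bank debt: weight = 66.9/1986.2 = 0.0337; after-tax cost = 8.58% × (1 − 28%) = 6.1776%.
Debentures: weight = 42.8/1986.2 = 0.0215; after-tax cost = 3.83% × (1 − 28%) = 2.7576%.
WACC = 0.8227 × 11.4400% + 0.0910 × 5.6000% + 0.0311 × 2.6568% + 0.0337 × 6.1776% + 0.0215 × 2.7576% = 10.2711%.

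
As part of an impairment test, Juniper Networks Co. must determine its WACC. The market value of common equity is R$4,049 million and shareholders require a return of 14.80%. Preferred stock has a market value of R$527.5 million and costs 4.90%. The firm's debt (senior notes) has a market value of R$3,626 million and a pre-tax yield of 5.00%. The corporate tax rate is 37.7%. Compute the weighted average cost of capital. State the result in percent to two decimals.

9.00%

Total capital V = 4049 + 527.5 + 3626 = 8202.5.
Equity: weight = 4049/8202.5 = 0.4936; cost = 14.8%.
Preferred: weight = 527.5/8202.5 = 0.0643; cost = 4.9%.
Senior notes: weight = 3626/8202.5 = 0.4421; after-tax cost = 5% × (1 − 37.7%) = 3.1150%.
WACC = 0.4936 × 14.8000% + 0.0643 × 4.9000% + 0.4421 × 3.1150% = 8.9979%.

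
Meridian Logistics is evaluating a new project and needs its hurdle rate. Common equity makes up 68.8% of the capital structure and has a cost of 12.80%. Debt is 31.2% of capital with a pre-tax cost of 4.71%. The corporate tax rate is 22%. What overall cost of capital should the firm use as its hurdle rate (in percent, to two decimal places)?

After-tax cost of debt = 4.71% × (1 − 22%) = 3.6738%.
WACC = 0.688 × 12.8000% + 0.312 × 3.6738% = 9.9526%.

9.95%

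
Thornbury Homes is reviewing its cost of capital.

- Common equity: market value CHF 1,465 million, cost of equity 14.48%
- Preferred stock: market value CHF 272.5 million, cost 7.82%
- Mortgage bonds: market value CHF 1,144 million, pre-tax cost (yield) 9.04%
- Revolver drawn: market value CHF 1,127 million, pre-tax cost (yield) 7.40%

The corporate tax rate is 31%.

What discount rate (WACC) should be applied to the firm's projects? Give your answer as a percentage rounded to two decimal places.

Total capital V = 1465 + 272.5 + 1144 + 1127 = 4008.5.
Equity: weight = 1465/4008.5 = 0.3655; cost = 14.48%.
Preferred: weight = 272.5/4008.5 = 0.0680; cost = 7.82%.
Mortgage bonds: weight = 1144/4008.5 = 0.2854; after-tax cost = 9.04% × (1 − 31%) = 6.2376%.
Revolver drawn: weight = 1127/4008.5 = 0.2812; after-tax cost = 7.4% × (1 − 31%) = 5.1060%.
WACC = 0.3655 × 14.4800% + 0.0680 × 7.8200% + 0.2854 × 6.2376% + 0.2812 × 5.1060% = 9.0394%.

9.04%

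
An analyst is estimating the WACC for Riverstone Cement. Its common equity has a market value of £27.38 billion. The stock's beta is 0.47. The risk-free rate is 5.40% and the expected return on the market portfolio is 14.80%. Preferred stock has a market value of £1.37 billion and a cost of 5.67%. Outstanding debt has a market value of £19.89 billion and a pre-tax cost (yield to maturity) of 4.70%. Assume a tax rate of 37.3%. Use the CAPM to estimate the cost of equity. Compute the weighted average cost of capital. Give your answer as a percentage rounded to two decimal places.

6.89%

Market risk premium = 14.8% − 5.4% = 9.4%.
Cost of equity via CAPM: Re = 5.4% + 0.47 × 9.4% = 9.8180%.
Total capital V = 27.38 + 1.37 + 19.89 = 48.64.
Equity: weight = 27.38/48.64 = 0.5629; cost = 9.818%.
Preferred: weight = 1.37/48.64 = 0.0282; cost = 5.67%.
Debt: weight = 19.89/48.64 = 0.4089; after-tax cost = 4.7% × (1 − 37.3%) = 2.9469%.
WACC = 0.5629 × 9.8180% + 0.0282 × 5.6700% + 0.4089 × 2.9469% = 6.8914%.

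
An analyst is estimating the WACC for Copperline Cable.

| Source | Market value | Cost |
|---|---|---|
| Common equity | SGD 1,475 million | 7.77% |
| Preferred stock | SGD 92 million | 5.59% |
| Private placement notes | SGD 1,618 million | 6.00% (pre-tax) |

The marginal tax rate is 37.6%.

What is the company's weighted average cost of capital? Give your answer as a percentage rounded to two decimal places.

5.66%

Total capital V = 1475 + 92 + 1618 = 3185.
Equity: weight = 1475/3185 = 0.4631; cost = 7.77%.
Preferred: weight = 92/3185 = 0.0289; cost = 5.59%.
Private placement notes: weight = 1618/3185 = 0.5080; after-tax cost = 6% × (1 − 37.6%) = 3.7440%.
WACC = 0.4631 × 7.7700% + 0.0289 × 5.5900% + 0.5080 × 3.7440% = 5.6618%.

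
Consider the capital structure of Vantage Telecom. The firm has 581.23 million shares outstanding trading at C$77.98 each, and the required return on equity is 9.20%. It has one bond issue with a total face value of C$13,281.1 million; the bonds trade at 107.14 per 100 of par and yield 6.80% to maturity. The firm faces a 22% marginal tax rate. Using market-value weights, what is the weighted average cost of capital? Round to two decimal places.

8.27%

Market value of equity E = 77.98 × 581.23m = 45324.3154m. Market value of debt D = 13281.1m × 107.14/100 = 14229.37054m.
Total capital V = 45324.3154 + 14229.37054 = 59553.68594.
Equity: weight = 45324.3154/59553.68594 = 0.7611; cost = 9.2%.
Bonds outstanding: weight = 14229.37054/59553.68594 = 0.2389; after-tax cost = 6.8% × (1 − 22%) = 5.3040%.
WACC = 0.7611 × 9.2000% + 0.2389 × 5.3040% = 8.2691%.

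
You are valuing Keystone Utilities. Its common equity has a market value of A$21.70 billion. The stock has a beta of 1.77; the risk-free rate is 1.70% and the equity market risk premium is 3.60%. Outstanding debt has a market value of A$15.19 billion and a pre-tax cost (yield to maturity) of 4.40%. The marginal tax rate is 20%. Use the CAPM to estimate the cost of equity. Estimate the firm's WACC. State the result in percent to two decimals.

Cost of equity via CAPM: Re = 1.7% + 1.77 × 3.6% = 8.0720%.
Total capital V = 21.7 + 15.19 = 36.89.
Equity: weight = 21.7/36.89 = 0.5882; cost = 8.072%.
Debt: weight = 15.19/36.89 = 0.4118; after-tax cost = 4.4% × (1 − 20%) = 3.5200%.
WACC = 0.5882 × 8.0720% + 0.4118 × 3.5200% = 6.1976%.

6.20%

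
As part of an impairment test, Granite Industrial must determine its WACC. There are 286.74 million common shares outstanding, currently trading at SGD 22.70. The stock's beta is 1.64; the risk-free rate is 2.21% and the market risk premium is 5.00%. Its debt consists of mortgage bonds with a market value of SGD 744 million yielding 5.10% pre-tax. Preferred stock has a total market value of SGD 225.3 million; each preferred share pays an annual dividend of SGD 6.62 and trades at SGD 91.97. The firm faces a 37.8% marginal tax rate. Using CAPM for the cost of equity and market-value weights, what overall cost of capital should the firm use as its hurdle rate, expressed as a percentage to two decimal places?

9.59%

Cost of equity via CAPM: Re = 2.21% + 1.64 × 5.0% = 10.4100%.
Cost of preferred: Rp = 6.62 / 91.97 = 7.1980%.
Market value of equity E = 22.7 × 286.74m = 6508.998m.
Total capital V = 6508.998 + 225.3 + 744 = 7478.298.
Equity: weight = 6508.998/7478.298 = 0.8704; cost = 10.41%.
Preferred: weight = 225.3/7478.298 = 0.0301; cost = 7.198%.
Mortgage bonds: weight = 744/7478.298 = 0.0995; after-tax cost = 5.1% × (1 − 37.8%) = 3.1722%.
WACC = 0.8704 × 10.4100% + 0.0301 × 7.1980% + 0.0995 × 3.1722% = 9.5932%.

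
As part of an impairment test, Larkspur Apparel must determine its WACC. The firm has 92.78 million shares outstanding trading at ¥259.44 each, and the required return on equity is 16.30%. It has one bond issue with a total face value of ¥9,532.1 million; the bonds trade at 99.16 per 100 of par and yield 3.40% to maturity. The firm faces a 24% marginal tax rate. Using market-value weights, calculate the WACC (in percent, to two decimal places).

12.43%

Market value of equity E = 259.44 × 92.78m = 24070.8432m. Market value of debt D = 9532.1m × 99.16/100 = 9452.03036m.
Total capital V = 24070.8432 + 9452.03036 = 33522.87356.
Equity: weight = 24070.8432/33522.87356 = 0.7180; cost = 16.3%.
Bonds outstanding: weight = 9452.03036/33522.87356 = 0.2820; after-tax cost = 3.4% × (1 − 24%) = 2.5840%.
WACC = 0.7180 × 16.3000% + 0.2820 × 2.5840% = 12.4327%.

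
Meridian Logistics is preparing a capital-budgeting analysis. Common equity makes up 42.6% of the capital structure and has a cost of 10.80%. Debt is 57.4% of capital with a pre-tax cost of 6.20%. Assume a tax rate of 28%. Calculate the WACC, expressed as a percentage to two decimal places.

7.16%

After-tax cost of debt = 6.2% × (1 − 28%) = 4.4640%.
WACC = 0.426 × 10.8000% + 0.574 × 4.4640% = 7.1631%.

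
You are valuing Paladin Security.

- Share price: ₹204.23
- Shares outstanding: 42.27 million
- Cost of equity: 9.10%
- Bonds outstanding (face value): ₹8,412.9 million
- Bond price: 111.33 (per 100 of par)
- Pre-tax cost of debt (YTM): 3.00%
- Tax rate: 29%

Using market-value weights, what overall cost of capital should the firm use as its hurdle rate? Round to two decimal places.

Market value of equity E = 204.23 × 42.27m = 8632.8021m. Market value of debt D = 8412.9m × 111.33/100 = 9366.08157m.
Total capital V = 8632.8021 + 9366.08157 = 17998.88367.
Equity: weight = 8632.8021/17998.88367 = 0.4796; cost = 9.1%.
Bonds outstanding: weight = 9366.08157/17998.88367 = 0.5204; after-tax cost = 3% × (1 − 29%) = 2.1300%.
WACC = 0.4796 × 9.1000% + 0.5204 × 2.1300% = 5.4730%.

5.47%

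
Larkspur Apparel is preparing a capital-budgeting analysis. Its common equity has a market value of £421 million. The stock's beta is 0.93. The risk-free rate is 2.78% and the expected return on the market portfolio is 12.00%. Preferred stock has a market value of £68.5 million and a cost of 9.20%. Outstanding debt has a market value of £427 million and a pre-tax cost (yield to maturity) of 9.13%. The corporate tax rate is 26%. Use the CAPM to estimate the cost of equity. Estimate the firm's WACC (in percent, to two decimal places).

Market risk premium = 12.0% − 2.78% = 9.22%.
Cost of equity via CAPM: Re = 2.78% + 0.93 × 9.22% = 11.3546%.
Total capital V = 421 + 68.5 + 427 = 916.5.
Equity: weight = 421/916.5 = 0.4594; cost = 11.3546%.
Preferred: weight = 68.5/916.5 = 0.0747; cost = 9.2%.
Debt: weight = 427/916.5 = 0.4659; after-tax cost = 9.13% × (1 − 26%) = 6.7562%.
WACC = 0.4594 × 11.3546% + 0.0747 × 9.2000% + 0.4659 × 6.7562% = 9.0512%.

9.05%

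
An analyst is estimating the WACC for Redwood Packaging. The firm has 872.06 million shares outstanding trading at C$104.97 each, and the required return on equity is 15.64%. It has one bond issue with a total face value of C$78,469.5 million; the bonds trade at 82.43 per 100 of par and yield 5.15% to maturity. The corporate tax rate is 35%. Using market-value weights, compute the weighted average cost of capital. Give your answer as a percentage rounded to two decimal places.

Market value of equity E = 104.97 × 872.06m = 91540.1382m. Market value of debt D = 78469.5m × 82.43/100 = 64682.40885m.
Total capital V = 91540.1382 + 64682.40885 = 156222.54705.
Equity: weight = 91540.1382/156222.54705 = 0.5860; cost = 15.64%.
Bonds outstanding: weight = 64682.40885/156222.54705 = 0.4140; after-tax cost = 5.15% × (1 − 35%) = 3.3475%.
WACC = 0.5860 × 15.6400% + 0.4140 × 3.3475% = 10.5504%.

10.55%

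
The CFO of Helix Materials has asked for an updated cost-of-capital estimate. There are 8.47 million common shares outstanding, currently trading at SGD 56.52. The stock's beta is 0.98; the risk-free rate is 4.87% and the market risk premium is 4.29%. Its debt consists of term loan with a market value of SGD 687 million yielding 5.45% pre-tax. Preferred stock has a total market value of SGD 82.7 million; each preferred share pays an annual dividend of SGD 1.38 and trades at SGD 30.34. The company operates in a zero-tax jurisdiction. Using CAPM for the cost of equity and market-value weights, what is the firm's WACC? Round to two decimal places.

6.78%

Cost of equity via CAPM: Re = 4.87% + 0.98 × 4.29% = 9.0742%.
Cost of preferred: Rp = 1.38 / 30.34 = 4.5485%.
Market value of equity E = 56.52 × 8.47m = 478.7244m.
Total capital V = 478.7244 + 82.7 + 687 = 1248.4244.
Equity: weight = 478.7244/1248.4244 = 0.3835; cost = 9.0742%.
Preferred: weight = 82.7/1248.4244 = 0.0662; cost = 4.5485%.
Term loan: weight = 687/1248.4244 = 0.5503; after-tax cost = 5.45% × (1 − 0%) = 5.4500%.
WACC = 0.3835 × 9.0742% + 0.0662 × 4.5485% + 0.5503 × 5.4500% = 6.7800%.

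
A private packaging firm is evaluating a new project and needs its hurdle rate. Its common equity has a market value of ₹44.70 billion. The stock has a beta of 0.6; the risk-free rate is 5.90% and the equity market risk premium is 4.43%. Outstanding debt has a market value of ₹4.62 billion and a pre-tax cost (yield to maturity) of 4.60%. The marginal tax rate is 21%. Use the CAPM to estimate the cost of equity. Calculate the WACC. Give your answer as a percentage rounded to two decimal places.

Cost of equity via CAPM: Re = 5.9% + 0.6 × 4.43% = 8.5580%.
Total capital V = 44.7 + 4.62 = 49.32.
Equity: weight = 44.7/49.32 = 0.9063; cost = 8.558%.
Debt: weight = 4.62/49.32 = 0.0937; after-tax cost = 4.6% × (1 − 21%) = 3.6340%.
WACC = 0.9063 × 8.5580% + 0.0937 × 3.6340% = 8.0967%.

8.10%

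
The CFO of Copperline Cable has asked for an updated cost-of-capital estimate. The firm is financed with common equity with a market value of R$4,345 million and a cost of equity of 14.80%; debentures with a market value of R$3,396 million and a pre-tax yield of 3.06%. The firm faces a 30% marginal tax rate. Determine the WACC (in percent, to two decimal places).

9.25%

Total capital V = 4345 + 3396 = 7741.
Equity: weight = 4345/7741 = 0.5613; cost = 14.8%.
Debentures: weight = 3396/7741 = 0.4387; after-tax cost = 3.06% × (1 − 30%) = 2.1420%.
WACC = 0.5613 × 14.8000% + 0.4387 × 2.1420% = 9.2469%.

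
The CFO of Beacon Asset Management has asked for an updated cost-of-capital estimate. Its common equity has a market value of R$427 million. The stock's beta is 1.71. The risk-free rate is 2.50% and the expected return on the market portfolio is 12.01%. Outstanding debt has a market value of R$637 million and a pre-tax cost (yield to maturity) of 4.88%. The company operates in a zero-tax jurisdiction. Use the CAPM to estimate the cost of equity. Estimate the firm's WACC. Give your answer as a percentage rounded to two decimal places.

Market risk premium = 12.01% − 2.5% = 9.51%.
Cost of equity via CAPM: Re = 2.5% + 1.71 × 9.51% = 18.7621%.
Total capital V = 427 + 637 = 1064.
Equity: weight = 427/1064 = 0.4013; cost = 18.7621%.
Debt: weight = 637/1064 = 0.5987; after-tax cost = 4.88% × (1 − 0%) = 4.8800%.
WACC = 0.4013 × 18.7621% + 0.5987 × 4.8800% = 10.4511%.

10.45%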